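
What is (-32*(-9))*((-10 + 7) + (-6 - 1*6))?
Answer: -4320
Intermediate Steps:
(-32*(-9))*((-10 + 7) + (-6 - 1*6)) = 288*(-3 + (-6 - 6)) = 288*(-3 - 12) = 288*(-15) = -4320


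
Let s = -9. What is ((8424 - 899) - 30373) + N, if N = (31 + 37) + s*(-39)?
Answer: -22429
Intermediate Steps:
N = 419 (N = (31 + 37) - 9*(-39) = 68 + 351 = 419)
((8424 - 899) - 30373) + N = ((8424 - 899) - 30373) + 419 = (7525 - 30373) + 419 = -22848 + 419 = -22429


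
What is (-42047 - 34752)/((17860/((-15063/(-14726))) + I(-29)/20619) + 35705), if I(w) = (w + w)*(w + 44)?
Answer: -30463014541/21088527005 ≈ -1.4445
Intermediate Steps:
I(w) = 2*w*(44 + w) (I(w) = (2*w)*(44 + w) = 2*w*(44 + w))
(-42047 - 34752)/((17860/((-15063/(-14726))) + I(-29)/20619) + 35705) = (-42047 - 34752)/((17860/((-15063/(-14726))) + (2*(-29)*(44 - 29))/20619) + 35705) = -76799/((17860/((-15063*(-1/14726))) + (2*(-29)*15)*(1/20619)) + 35705) = -76799/((17860/(15063/14726) - 870*1/20619) + 35705) = -76799/((17860*(14726/15063) - 10/237) + 35705) = -76799/((263006360/15063 - 10/237) + 35705) = -76799/(6925817410/396659 + 35705) = -76799/21088527005/396659 = -76799*396659/21088527005 = -30463014541/21088527005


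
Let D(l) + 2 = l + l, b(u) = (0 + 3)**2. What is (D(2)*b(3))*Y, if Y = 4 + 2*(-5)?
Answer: -108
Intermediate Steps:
b(u) = 9 (b(u) = 3**2 = 9)
Y = -6 (Y = 4 - 10 = -6)
D(l) = -2 + 2*l (D(l) = -2 + (l + l) = -2 + 2*l)
(D(2)*b(3))*Y = ((-2 + 2*2)*9)*(-6) = ((-2 + 4)*9)*(-6) = (2*9)*(-6) = 18*(-6) = -108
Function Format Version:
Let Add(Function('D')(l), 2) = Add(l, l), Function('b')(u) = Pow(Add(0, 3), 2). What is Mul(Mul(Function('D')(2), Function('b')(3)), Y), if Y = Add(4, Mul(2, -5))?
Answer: -108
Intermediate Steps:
Function('b')(u) = 9 (Function('b')(u) = Pow(3, 2) = 9)
Y = -6 (Y = Add(4, -10) = -6)
Function('D')(l) = Add(-2, Mul(2, l)) (Function('D')(l) = Add(-2, Add(l, l)) = Add(-2, Mul(2, l)))
Mul(Mul(Function('D')(2), Function('b')(3)), Y) = Mul(Mul(Add(-2, Mul(2, 2)), 9), -6) = Mul(Mul(Add(-2, 4), 9), -6) = Mul(Mul(2, 9), -6) = Mul(18, -6) = -108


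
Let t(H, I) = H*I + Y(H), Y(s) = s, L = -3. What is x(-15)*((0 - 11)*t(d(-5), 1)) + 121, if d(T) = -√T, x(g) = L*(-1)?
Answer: 121 + 66*I*√5 ≈ 121.0 + 147.58*I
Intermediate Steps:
x(g) = 3 (x(g) = -3*(-1) = 3)
t(H, I) = H + H*I (t(H, I) = H*I + H = H + H*I)
x(-15)*((0 - 11)*t(d(-5), 1)) + 121 = 3*((0 - 11)*((-√(-5))*(1 + 1))) + 121 = 3*(-11*(-I*√5)*2) + 121 = 3*(-(-22)*I*√5) + 121 = 3*(22*I*√5) + 121 = 66*I*√5 + 121 = 121 + 66*I*√5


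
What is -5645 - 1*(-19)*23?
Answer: -5208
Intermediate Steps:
-5645 - 1*(-19)*23 = -5645 - (-19)*23 = -5645 - 1*(-437) = -5645 + 437 = -5208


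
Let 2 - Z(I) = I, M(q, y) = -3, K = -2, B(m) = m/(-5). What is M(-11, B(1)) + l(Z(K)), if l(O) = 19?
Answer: 16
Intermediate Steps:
B(m) = -m/5 (B(m) = m*(-1/5) = -m/5)
Z(I) = 2 - I
M(-11, B(1)) + l(Z(K)) = -3 + 19 = 16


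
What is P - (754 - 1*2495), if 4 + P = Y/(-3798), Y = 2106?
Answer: 366390/211 ≈ 1736.4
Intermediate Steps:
P = -961/211 (P = -4 + 2106/(-3798) = -4 + 2106*(-1/3798) = -4 - 117/211 = -961/211 ≈ -4.5545)
P - (754 - 1*2495) = -961/211 - (754 - 1*2495) = -961/211 - (754 - 2495) = -961/211 - 1*(-1741) = -961/211 + 1741 = 366390/211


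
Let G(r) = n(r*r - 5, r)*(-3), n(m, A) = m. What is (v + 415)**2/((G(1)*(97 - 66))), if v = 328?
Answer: 552049/372 ≈ 1484.0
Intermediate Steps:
G(r) = 15 - 3*r**2 (G(r) = (r*r - 5)*(-3) = (r**2 - 5)*(-3) = (-5 + r**2)*(-3) = 15 - 3*r**2)
(v + 415)**2/((G(1)*(97 - 66))) = (328 + 415)**2/(((15 - 3*1**2)*(97 - 66))) = 743**2/(((15 - 3*1)*31)) = 552049/(((15 - 3)*31)) = 552049/((12*31)) = 552049/372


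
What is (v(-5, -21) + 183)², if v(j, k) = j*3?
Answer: 28224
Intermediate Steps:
v(j, k) = 3*j
(v(-5, -21) + 183)² = (3*(-5) + 183)² = (-15 + 183)² = 168² = 28224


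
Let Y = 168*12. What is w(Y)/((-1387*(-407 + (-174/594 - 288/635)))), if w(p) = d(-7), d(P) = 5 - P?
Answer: 377190/17776473017 ≈ 2.1218e-5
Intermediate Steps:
Y = 2016
w(p) = 12 (w(p) = 5 - 1*(-7) = 5 + 7 = 12)
w(Y)/((-1387*(-407 + (-174/594 - 288/635)))) = 12/((-1387*(-407 + (-174/594 - 288/635)))) = 12/((-1387*(-407 + (-174*1/594 - 288*1/635)))) = 12/((-1387*(-407 + (-29/99 - 288/635)))) = 12/((-1387*(-407 - 46927/62865))) = 12/((-1387*(-25632982/62865))) = 12/(35552946034/62865) = 12*(62865/35552946034) = 377190/17776473017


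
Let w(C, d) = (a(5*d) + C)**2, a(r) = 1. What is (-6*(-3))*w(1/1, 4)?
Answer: 72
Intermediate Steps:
w(C, d) = (1 + C)**2
(-6*(-3))*w(1/1, 4) = (-6*(-3))*(1 + 1/1)**2 = 18*(1 + 1)**2 = 18*2**2 = 18*4 = 72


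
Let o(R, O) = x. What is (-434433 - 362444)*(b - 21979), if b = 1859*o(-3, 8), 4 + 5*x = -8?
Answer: 105349530031/5 ≈ 2.1070e+10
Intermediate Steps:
x = -12/5 (x = -⅘ + (⅕)*(-8) = -⅘ - 8/5 = -12/5 ≈ -2.4000)
o(R, O) = -12/5
b = -22308/5 (b = 1859*(-12/5) = -22308/5 ≈ -4461.6)
(-434433 - 362444)*(b - 21979) = (-434433 - 362444)*(-22308/5 - 21979) = -796877*(-132203/5) = 105349530031/5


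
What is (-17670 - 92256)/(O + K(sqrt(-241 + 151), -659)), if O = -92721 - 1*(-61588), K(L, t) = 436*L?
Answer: 3422326158/986372329 + 143783208*I*sqrt(10)/986372329 ≈ 3.4696 + 0.46096*I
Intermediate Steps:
O = -31133 (O = -92721 + 61588 = -31133)
(-17670 - 92256)/(O + K(sqrt(-241 + 151), -659)) = (-17670 - 92256)/(-31133 + 436*sqrt(-241 + 151)) = -109926/(-31133 + 436*sqrt(-90)) = -109926/(-31133 + 436*(3*I*sqrt(10))) = -109926/(-31133 + 1308*I*sqrt(10))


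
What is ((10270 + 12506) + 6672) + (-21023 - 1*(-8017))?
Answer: 16442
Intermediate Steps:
((10270 + 12506) + 6672) + (-21023 - 1*(-8017)) = (22776 + 6672) + (-21023 + 8017) = 29448 - 13006 = 16442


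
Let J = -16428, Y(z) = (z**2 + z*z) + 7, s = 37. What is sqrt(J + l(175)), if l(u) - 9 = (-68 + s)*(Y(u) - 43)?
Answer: I*sqrt(1914053) ≈ 1383.5*I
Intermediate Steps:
Y(z) = 7 + 2*z**2 (Y(z) = (z**2 + z**2) + 7 = 2*z**2 + 7 = 7 + 2*z**2)
l(u) = 1125 - 62*u**2 (l(u) = 9 + (-68 + 37)*((7 + 2*u**2) - 43) = 9 - 31*(-36 + 2*u**2) = 9 + (1116 - 62*u**2) = 1125 - 62*u**2)
sqrt(J + l(175)) = sqrt(-16428 + (1125 - 62*175**2)) = sqrt(-16428 + (1125 - 62*30625)) = sqrt(-16428 + (1125 - 1898750)) = sqrt(-16428 - 1897625) = sqrt(-1914053) = I*sqrt(1914053)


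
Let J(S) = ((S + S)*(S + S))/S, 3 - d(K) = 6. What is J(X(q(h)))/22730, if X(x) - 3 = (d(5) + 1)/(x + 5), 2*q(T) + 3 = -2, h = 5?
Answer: 22/56825 ≈ 0.00038715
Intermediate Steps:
q(T) = -5/2 (q(T) = -3/2 + (½)*(-2) = -3/2 - 1 = -5/2)
d(K) = -3 (d(K) = 3 - 1*6 = 3 - 6 = -3)
X(x) = 3 - 2/(5 + x) (X(x) = 3 + (-3 + 1)/(x + 5) = 3 - 2/(5 + x))
J(S) = 4*S (J(S) = ((2*S)*(2*S))/S = (4*S²)/S = 4*S)
J(X(q(h)))/22730 = (4*((13 + 3*(-5/2))/(5 - 5/2)))/22730 = (4*((13 - 15/2)/(5/2)))*(1/22730) = (4*((⅖)*(11/2)))*(1/22730) = (4*(11/5))*(1/22730) = (44/5)*(1/22730) = 22/56825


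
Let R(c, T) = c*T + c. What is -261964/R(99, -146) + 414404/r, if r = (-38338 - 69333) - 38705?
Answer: 299967343/19455810 ≈ 15.418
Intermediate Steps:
R(c, T) = c + T*c (R(c, T) = T*c + c = c + T*c)
r = -146376 (r = -107671 - 38705 = -146376)
-261964/R(99, -146) + 414404/r = -261964*1/(99*(1 - 146)) + 414404/(-146376) = -261964/(99*(-145)) + 414404*(-1/146376) = -261964/(-14355) - 103601/36594 = -261964*(-1/14355) - 103601/36594 = 261964/14355 - 103601/36594 = 299967343/19455810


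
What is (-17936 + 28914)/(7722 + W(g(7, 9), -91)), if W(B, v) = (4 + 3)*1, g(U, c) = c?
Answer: 10978/7729 ≈ 1.4204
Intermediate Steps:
W(B, v) = 7 (W(B, v) = 7*1 = 7)
(-17936 + 28914)/(7722 + W(g(7, 9), -91)) = (-17936 + 28914)/(7722 + 7) = 10978/7729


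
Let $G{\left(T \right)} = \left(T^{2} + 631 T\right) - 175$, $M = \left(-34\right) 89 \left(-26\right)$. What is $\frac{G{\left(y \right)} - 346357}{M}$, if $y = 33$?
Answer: $- \frac{81155}{19669} \approx -4.126$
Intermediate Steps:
$M = 78676$ ($M = \left(-3026\right) \left(-26\right) = 78676$)
$G{\left(T \right)} = -175 + T^{2} + 631 T$
$\frac{G{\left(y \right)} - 346357}{M} = \frac{\left(-175 + 33^{2} + 631 \cdot 33\right) - 346357}{78676} = \left(\left(-175 + 1089 + 20823\right) - 346357\right) \frac{1}{78676} = \left(21737 - 346357\right) \frac{1}{78676} = \left(-324620\right) \frac{1}{78676} = - \frac{81155}{19669}$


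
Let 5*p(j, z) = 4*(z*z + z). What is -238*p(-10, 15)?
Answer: -45696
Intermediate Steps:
p(j, z) = 4*z/5 + 4*z²/5 (p(j, z) = (4*(z*z + z))/5 = (4*(z² + z))/5 = (4*(z + z²))/5 = (4*z + 4*z²)/5 = 4*z/5 + 4*z²/5)
-238*p(-10, 15) = -952*15*(1 + 15)/5 = -952*15*16/5 = -238*192 = -45696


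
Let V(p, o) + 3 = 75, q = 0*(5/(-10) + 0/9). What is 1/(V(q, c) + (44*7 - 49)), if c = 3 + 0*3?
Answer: 1/331 ≈ 0.0030211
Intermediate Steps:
q = 0 (q = 0*(5*(-1/10) + 0*(1/9)) = 0*(-1/2 + 0) = 0*(-1/2) = 0)
c = 3 (c = 3 + 0 = 3)
V(p, o) = 72 (V(p, o) = -3 + 75 = 72)
1/(V(q, c) + (44*7 - 49)) = 1/(72 + (44*7 - 49)) = 1/(72 + (308 - 49)) = 1/(72 + 259) = 1/331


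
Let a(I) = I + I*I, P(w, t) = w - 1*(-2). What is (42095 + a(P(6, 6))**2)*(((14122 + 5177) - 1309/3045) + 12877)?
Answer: 661734519067/435 ≈ 1.5212e+9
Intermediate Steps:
P(w, t) = 2 + w (P(w, t) = w + 2 = 2 + w)
a(I) = I + I**2
(42095 + a(P(6, 6))**2)*(((14122 + 5177) - 1309/3045) + 12877) = (42095 + ((2 + 6)*(1 + (2 + 6)))**2)*(((14122 + 5177) - 1309/3045) + 12877) = (42095 + (8*(1 + 8))**2)*((19299 - 1309*1/3045) + 12877) = (42095 + (8*9)**2)*((19299 - 187/435) + 12877) = (42095 + 72**2)*(8394878/435 + 12877) = (42095 + 5184)*(13996373/435) = 47279*(13996373/435) = 661734519067/435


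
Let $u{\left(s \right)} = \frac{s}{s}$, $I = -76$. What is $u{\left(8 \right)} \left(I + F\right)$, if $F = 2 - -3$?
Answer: $-71$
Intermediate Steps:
$u{\left(s \right)} = 1$
$F = 5$ ($F = 2 + 3 = 5$)
$u{\left(8 \right)} \left(I + F\right) = 1 \left(-76 + 5\right) = 1 \left(-71\right) = -71$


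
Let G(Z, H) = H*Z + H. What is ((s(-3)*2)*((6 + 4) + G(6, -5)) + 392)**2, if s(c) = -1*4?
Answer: 350464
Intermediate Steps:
s(c) = -4
G(Z, H) = H + H*Z
((s(-3)*2)*((6 + 4) + G(6, -5)) + 392)**2 = ((-4*2)*((6 + 4) - 5*(1 + 6)) + 392)**2 = (-8*(10 - 5*7) + 392)**2 = (-8*(10 - 35) + 392)**2 = (-8*(-25) + 392)**2 = (200 + 392)**2 = 592**2 = 350464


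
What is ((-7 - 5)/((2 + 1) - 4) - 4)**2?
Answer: 64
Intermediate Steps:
((-7 - 5)/((2 + 1) - 4) - 4)**2 = (-12/(3 - 4) - 4)**2 = (-12/(-1) - 4)**2 = (-12*(-1) - 4)**2 = (12 - 4)**2 = 8**2 = 64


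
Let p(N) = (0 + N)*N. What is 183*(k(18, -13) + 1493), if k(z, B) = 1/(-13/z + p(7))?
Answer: 237430605/869 ≈ 2.7322e+5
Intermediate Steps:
p(N) = N² (p(N) = N*N = N²)
k(z, B) = 1/(49 - 13/z) (k(z, B) = 1/(-13/z + 7²) = 1/(-13/z + 49) = 1/(49 - 13/z))
183*(k(18, -13) + 1493) = 183*(18/(-13 + 49*18) + 1493) = 183*(18/(-13 + 882) + 1493) = 183*(18/869 + 1493) = 183*(1297435/869) = 237430605/869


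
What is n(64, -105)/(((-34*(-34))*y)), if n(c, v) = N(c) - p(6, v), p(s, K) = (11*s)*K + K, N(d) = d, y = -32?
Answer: -7099/36992 ≈ -0.19191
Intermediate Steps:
p(s, K) = K + 11*K*s (p(s, K) = 11*K*s + K = K + 11*K*s)
n(c, v) = c - 67*v (n(c, v) = c - v*(1 + 11*6) = c - v*(1 + 66) = c - v*67 = c - 67*v)
n(64, -105)/(((-34*(-34))*y)) = (64 - 67*(-105))/((-34*(-34)*(-32))) = (64 + 7035)/((1156*(-32))) = 7099/(-36992) = 7099*(-1/36992) = -7099/36992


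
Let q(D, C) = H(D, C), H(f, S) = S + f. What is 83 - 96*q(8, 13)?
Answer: -1933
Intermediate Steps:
q(D, C) = C + D
83 - 96*q(8, 13) = 83 - 96*(13 + 8) = 83 - 96*21 = 83 - 2016 = -1933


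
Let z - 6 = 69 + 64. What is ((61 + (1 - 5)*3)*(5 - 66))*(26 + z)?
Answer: -493185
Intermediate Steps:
z = 139 (z = 6 + (69 + 64) = 6 + 133 = 139)
((61 + (1 - 5)*3)*(5 - 66))*(26 + z) = ((61 + (1 - 5)*3)*(5 - 66))*(26 + 139) = ((61 - 4*3)*(-61))*165 = ((61 - 12)*(-61))*165 = (49*(-61))*165 = -2989*165 = -493185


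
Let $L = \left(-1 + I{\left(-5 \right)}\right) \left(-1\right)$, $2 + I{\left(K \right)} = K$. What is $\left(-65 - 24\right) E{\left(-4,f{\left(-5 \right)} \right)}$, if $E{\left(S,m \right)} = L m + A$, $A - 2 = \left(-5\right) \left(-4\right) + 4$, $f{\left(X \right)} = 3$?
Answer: $-4450$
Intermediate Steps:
$I{\left(K \right)} = -2 + K$
$L = 8$ ($L = \left(-1 - 7\right) \left(-1\right) = \left(-8\right) \left(-1\right) = 8$)
$A = 26$ ($A = 2 + \left(\left(-5\right) \left(-4\right) + 4\right) = 2 + \left(20 + 4\right) = 2 + 24 = 26$)
$E{\left(S,m \right)} = 26 + 8 m$ ($E{\left(S,m \right)} = 8 m + 26 = 26 + 8 m$)
$\left(-65 - 24\right) E{\left(-4,f{\left(-5 \right)} \right)} = \left(-65 - 24\right) \left(26 + 8 \cdot 3\right) = - 89 \left(26 + 24\right) = \left(-89\right) 50 = -4450$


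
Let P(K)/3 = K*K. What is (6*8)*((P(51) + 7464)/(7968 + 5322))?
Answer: 122136/2215 ≈ 55.140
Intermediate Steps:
P(K) = 3*K² (P(K) = 3*(K*K) = 3*K²)
(6*8)*((P(51) + 7464)/(7968 + 5322)) = (6*8)*((3*51² + 7464)/(7968 + 5322)) = 48*((3*2601 + 7464)/13290) = 48*((7803 + 7464)*(1/13290)) = 48*(15267*(1/13290)) = 48*(5089/4430) = 122136/2215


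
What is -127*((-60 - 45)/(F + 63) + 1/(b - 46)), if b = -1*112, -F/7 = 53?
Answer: -147701/3476 ≈ -42.492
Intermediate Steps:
F = -371 (F = -7*53 = -371)
b = -112
-127*((-60 - 45)/(F + 63) + 1/(b - 46)) = -127*((-60 - 45)/(-371 + 63) + 1/(-112 - 46)) = -127*(-105/(-308) + 1/(-158)) = -127*(-105*(-1/308) - 1/158) = -127*(15/44 - 1/158) = -127*1163/3476 = -147701/3476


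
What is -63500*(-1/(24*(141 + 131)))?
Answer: 15875/1632 ≈ 9.7273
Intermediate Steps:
-63500*(-1/(24*(141 + 131))) = -63500/(272*(-24)) = -63500/(-6528) = -63500*(-1/6528) = 15875/1632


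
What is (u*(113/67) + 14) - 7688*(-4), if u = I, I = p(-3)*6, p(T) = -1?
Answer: 2060644/67 ≈ 30756.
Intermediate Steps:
I = -6 (I = -1*6 = -6)
u = -6
(u*(113/67) + 14) - 7688*(-4) = (-678/67 + 14) - 7688*(-4) = (-678/67 + 14) + 30752 = 260/67 + 30752 = 2060644/67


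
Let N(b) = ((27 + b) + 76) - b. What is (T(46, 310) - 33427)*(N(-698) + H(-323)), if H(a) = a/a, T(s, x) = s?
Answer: -3471624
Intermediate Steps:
N(b) = 103 (N(b) = (103 + b) - b = 103)
H(a) = 1
(T(46, 310) - 33427)*(N(-698) + H(-323)) = (46 - 33427)*(103 + 1) = -33381*104 = -3471624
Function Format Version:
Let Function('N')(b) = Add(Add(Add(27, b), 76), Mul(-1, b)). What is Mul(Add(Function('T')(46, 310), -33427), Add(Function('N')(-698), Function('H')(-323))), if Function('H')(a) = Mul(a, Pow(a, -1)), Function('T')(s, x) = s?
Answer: -3471624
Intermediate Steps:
Function('N')(b) = 103 (Function('N')(b) = Add(Add(103, b), Mul(-1, b)) = 103)
Function('H')(a) = 1
Mul(Add(Function('T')(46, 310), -33427), Add(Function('N')(-698), Function('H')(-323))) = Mul(Add(46, -33427), Add(103, 1)) = Mul(-33381, 104) = -3471624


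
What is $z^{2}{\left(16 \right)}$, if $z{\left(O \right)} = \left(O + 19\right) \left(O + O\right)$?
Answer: $1254400$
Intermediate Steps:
$z{\left(O \right)} = 2 O \left(19 + O\right)$ ($z{\left(O \right)} = \left(19 + O\right) 2 O = 2 O \left(19 + O\right)$)
$z^{2}{\left(16 \right)} = \left(2 \cdot 16 \left(19 + 16\right)\right)^{2} = \left(2 \cdot 16 \cdot 35\right)^{2} = 1120^{2} = 1254400$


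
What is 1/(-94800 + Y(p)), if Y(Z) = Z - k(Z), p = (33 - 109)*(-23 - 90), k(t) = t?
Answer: -1/94800 ≈ -1.0549e-5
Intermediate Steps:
p = 8588 (p = -76*(-113) = 8588)
Y(Z) = 0 (Y(Z) = Z - Z = 0)
1/(-94800 + Y(p)) = 1/(-94800 + 0) = 1/(-94800) = -1/94800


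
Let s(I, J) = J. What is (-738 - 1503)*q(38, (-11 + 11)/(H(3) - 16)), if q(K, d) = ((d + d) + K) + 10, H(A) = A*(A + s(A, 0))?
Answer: -107568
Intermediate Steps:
H(A) = A² (H(A) = A*(A + 0) = A*A = A²)
q(K, d) = 10 + K + 2*d (q(K, d) = (2*d + K) + 10 = (K + 2*d) + 10 = 10 + K + 2*d)
(-738 - 1503)*q(38, (-11 + 11)/(H(3) - 16)) = (-738 - 1503)*(10 + 38 + 2*((-11 + 11)/(3² - 16))) = -2241*(10 + 38 + 2*(0/(9 - 16))) = -2241*(10 + 38 + 2*(0/(-7))) = -2241*(10 + 38 + 2*(0*(-⅐))) = -2241*(10 + 38 + 2*0) = -2241*(10 + 38 + 0) = -2241*48 = -107568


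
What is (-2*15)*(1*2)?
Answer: -60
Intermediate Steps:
(-2*15)*(1*2) = -30*2 = -60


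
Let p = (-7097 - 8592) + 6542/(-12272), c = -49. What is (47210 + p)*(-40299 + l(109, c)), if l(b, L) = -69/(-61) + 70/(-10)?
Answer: -475516225452245/374296 ≈ -1.2704e+9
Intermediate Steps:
l(b, L) = -358/61 (l(b, L) = -69*(-1/61) + 70*(-⅒) = 69/61 - 7 = -358/61)
p = -96270975/6136 (p = -15689 + 6542*(-1/12272) = -15689 - 3271/6136 = -96270975/6136 ≈ -15690.)
(47210 + p)*(-40299 + l(109, c)) = (47210 - 96270975/6136)*(-40299 - 358/61) = (193409585/6136)*(-2458597/61) = -475516225452245/374296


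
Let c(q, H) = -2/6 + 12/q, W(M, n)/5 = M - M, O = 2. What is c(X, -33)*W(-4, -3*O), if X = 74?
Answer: 0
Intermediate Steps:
W(M, n) = 0 (W(M, n) = 5*(M - M) = 5*0 = 0)
c(q, H) = -⅓ + 12/q (c(q, H) = -2*⅙ + 12/q = -⅓ + 12/q)
c(X, -33)*W(-4, -3*O) = ((⅓)*(36 - 1*74)/74)*0 = ((⅓)*(1/74)*(36 - 74))*0 = ((⅓)*(1/74)*(-38))*0 = -19/111*0 = 0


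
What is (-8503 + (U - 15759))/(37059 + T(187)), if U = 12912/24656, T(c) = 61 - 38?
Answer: -37386935/57143362 ≈ -0.65427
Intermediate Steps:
T(c) = 23
U = 807/1541 (U = 12912*(1/24656) = 807/1541 ≈ 0.52369)
(-8503 + (U - 15759))/(37059 + T(187)) = (-8503 + (807/1541 - 15759))/(37059 + 23) = (-8503 - 24283812/1541)/37082 = -37386935/1541*1/37082 = -37386935/57143362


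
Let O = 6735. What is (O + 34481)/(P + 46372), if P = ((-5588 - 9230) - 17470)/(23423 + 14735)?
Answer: 28084288/31596973 ≈ 0.88883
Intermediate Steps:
P = -16144/19079 (P = (-14818 - 17470)/38158 = -32288*1/38158 = -16144/19079 ≈ -0.84617)
(O + 34481)/(P + 46372) = (6735 + 34481)/(-16144/19079 + 46372) = 41216/(884715244/19079) = 41216*(19079/884715244) = 28084288/31596973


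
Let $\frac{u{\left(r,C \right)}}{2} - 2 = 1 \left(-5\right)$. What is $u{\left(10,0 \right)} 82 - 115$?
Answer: $-607$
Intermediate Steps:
$u{\left(r,C \right)} = -6$ ($u{\left(r,C \right)} = 4 + 2 \cdot 1 \left(-5\right) = 4 + 2 \left(-5\right) = 4 - 10 = -6$)
$u{\left(10,0 \right)} 82 - 115 = \left(-6\right) 82 - 115 = -492 - 115 = -607$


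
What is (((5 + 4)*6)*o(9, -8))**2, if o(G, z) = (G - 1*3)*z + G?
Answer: 4435236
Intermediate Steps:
o(G, z) = G + z*(-3 + G) (o(G, z) = (G - 3)*z + G = (-3 + G)*z + G = z*(-3 + G) + G = G + z*(-3 + G))
(((5 + 4)*6)*o(9, -8))**2 = (((5 + 4)*6)*(9 - 3*(-8) + 9*(-8)))**2 = ((9*6)*(9 + 24 - 72))**2 = (54*(-39))**2 = (-2106)**2 = 4435236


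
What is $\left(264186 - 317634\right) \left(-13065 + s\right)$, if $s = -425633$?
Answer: $23447530704$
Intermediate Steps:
$\left(264186 - 317634\right) \left(-13065 + s\right) = \left(264186 - 317634\right) \left(-13065 - 425633\right) = \left(-53448\right) \left(-438698\right) = 23447530704$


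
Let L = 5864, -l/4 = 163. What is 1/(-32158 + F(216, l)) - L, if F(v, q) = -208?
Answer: -189794225/32366 ≈ -5864.0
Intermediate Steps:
l = -652 (l = -4*163 = -652)
1/(-32158 + F(216, l)) - L = 1/(-32158 - 208) - 1*5864 = 1/(-32366) - 5864 = -1/32366 - 5864 = -189794225/32366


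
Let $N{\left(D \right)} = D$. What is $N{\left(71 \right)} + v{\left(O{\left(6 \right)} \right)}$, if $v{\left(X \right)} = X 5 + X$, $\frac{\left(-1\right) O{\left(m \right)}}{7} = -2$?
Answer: $155$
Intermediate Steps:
$O{\left(m \right)} = 14$ ($O{\left(m \right)} = \left(-7\right) \left(-2\right) = 14$)
$v{\left(X \right)} = 6 X$ ($v{\left(X \right)} = 5 X + X = 6 X$)
$N{\left(71 \right)} + v{\left(O{\left(6 \right)} \right)} = 71 + 6 \cdot 14 = 71 + 84 = 155$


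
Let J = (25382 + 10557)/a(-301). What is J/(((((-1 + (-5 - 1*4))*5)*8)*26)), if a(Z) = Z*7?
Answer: 35939/21912800 ≈ 0.0016401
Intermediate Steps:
a(Z) = 7*Z
J = -35939/2107 (J = (25382 + 10557)/((7*(-301))) = 35939/(-2107) = 35939*(-1/2107) = -35939/2107 ≈ -17.057)
J/(((((-1 + (-5 - 1*4))*5)*8)*26)) = -35939*1/(1040*(-1 + (-5 - 1*4)))/2107 = -35939*1/(1040*(-1 + (-5 - 4)))/2107 = -35939*1/(1040*(-1 - 9))/2107 = -35939/(2107*((-10*5*8)*26)) = -35939/(2107*(-50*8*26)) = -35939/(2107*((-400*26))) = -35939/2107/(-10400) = -35939/2107*(-1/10400) = 35939/21912800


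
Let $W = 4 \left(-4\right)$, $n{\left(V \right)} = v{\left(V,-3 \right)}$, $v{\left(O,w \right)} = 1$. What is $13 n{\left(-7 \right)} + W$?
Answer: $-3$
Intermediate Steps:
$n{\left(V \right)} = 1$
$W = -16$
$13 n{\left(-7 \right)} + W = 13 \cdot 1 - 16 = 13 - 16 = -3$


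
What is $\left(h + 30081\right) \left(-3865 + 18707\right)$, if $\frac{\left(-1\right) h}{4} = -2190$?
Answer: $576478122$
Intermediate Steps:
$h = 8760$ ($h = \left(-4\right) \left(-2190\right) = 8760$)
$\left(h + 30081\right) \left(-3865 + 18707\right) = \left(8760 + 30081\right) \left(-3865 + 18707\right) = 38841 \cdot 14842 = 576478122$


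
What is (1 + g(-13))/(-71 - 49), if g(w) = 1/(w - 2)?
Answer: -7/900 ≈ -0.0077778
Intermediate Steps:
g(w) = 1/(-2 + w)
(1 + g(-13))/(-71 - 49) = (1 + 1/(-2 - 13))/(-71 - 49) = (1 + 1/(-15))/(-120) = (1 - 1/15)*(-1/120) = (14/15)*(-1/120) = -7/900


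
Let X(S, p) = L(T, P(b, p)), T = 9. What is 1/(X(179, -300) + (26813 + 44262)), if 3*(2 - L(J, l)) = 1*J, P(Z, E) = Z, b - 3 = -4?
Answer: 1/71074 ≈ 1.4070e-5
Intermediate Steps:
b = -1 (b = 3 - 4 = -1)
L(J, l) = 2 - J/3
X(S, p) = -1 (X(S, p) = 2 - 1/3*9 = 2 - 3 = -1)
1/(X(179, -300) + (26813 + 44262)) = 1/(-1 + (26813 + 44262)) = 1/(-1 + 71075) = 1/71074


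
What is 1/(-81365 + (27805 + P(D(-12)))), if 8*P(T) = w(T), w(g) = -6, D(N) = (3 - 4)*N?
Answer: -4/214243 ≈ -1.8670e-5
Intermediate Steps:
D(N) = -N
P(T) = -¾ (P(T) = (⅛)*(-6) = -¾)
1/(-81365 + (27805 + P(D(-12)))) = 1/(-81365 + (27805 - ¾)) = 1/(-81365 + 111217/4) = 1/(-214243/4) = -4/214243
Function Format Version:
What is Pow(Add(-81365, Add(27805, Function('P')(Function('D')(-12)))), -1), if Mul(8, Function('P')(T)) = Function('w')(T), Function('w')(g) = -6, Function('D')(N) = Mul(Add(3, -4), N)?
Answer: Rational(-4, 214243) ≈ -1.8670e-5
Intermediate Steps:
Function('D')(N) = Mul(-1, N)
Function('P')(T) = Rational(-3, 4) (Function('P')(T) = Mul(Rational(1, 8), -6) = Rational(-3, 4))
Pow(Add(-81365, Add(27805, Function('P')(Function('D')(-12)))), -1) = Pow(Add(-81365, Add(27805, Rational(-3, 4))), -1) = Pow(Add(-81365, Rational(111217, 4)), -1) = Pow(Rational(-214243, 4), -1) = Rational(-4, 214243)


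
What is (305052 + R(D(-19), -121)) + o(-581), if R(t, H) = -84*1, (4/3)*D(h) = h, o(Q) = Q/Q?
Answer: 304969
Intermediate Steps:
o(Q) = 1
D(h) = 3*h/4
R(t, H) = -84
(305052 + R(D(-19), -121)) + o(-581) = (305052 - 84) + 1 = 304968 + 1 = 304969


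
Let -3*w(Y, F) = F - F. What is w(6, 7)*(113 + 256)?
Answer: 0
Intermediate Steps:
w(Y, F) = 0 (w(Y, F) = -(F - F)/3 = -⅓*0 = 0)
w(6, 7)*(113 + 256) = 0*(113 + 256) = 0*369 = 0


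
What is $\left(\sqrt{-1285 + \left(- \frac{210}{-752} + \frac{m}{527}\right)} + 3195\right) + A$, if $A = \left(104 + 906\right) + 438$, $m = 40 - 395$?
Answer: $4643 + \frac{3 i \sqrt{1401944472130}}{99076} \approx 4643.0 + 35.852 i$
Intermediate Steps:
$m = -355$
$A = 1448$ ($A = 1010 + 438 = 1448$)
$\left(\sqrt{-1285 + \left(- \frac{210}{-752} + \frac{m}{527}\right)} + 3195\right) + A = \left(\sqrt{-1285 - \left(- \frac{105}{376} + \frac{355}{527}\right)} + 3195\right) + 1448 = \left(\sqrt{-1285 - \frac{78145}{198152}} + 3195\right) + 1448 = \left(\sqrt{- \frac{254703465}{198152}} + 3195\right) + 1448 = \left(\frac{3 i \sqrt{1401944472130}}{99076} + 3195\right) + 1448 = \left(3195 + \frac{3 i \sqrt{1401944472130}}{99076}\right) + 1448 = 4643 + \frac{3 i \sqrt{1401944472130}}{99076}$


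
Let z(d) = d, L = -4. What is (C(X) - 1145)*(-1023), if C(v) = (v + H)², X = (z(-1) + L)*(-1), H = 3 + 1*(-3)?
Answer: 1145760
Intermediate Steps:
H = 0 (H = 3 - 3 = 0)
X = 5 (X = (-1 - 4)*(-1) = -5*(-1) = 5)
C(v) = v² (C(v) = (v + 0)² = v²)
(C(X) - 1145)*(-1023) = (5² - 1145)*(-1023) = (25 - 1145)*(-1023) = -1120*(-1023) = 1145760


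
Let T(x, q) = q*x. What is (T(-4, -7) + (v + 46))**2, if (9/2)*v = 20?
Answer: 498436/81 ≈ 6153.5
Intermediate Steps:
v = 40/9 (v = (2/9)*20 = 40/9 ≈ 4.4444)
(T(-4, -7) + (v + 46))**2 = (-7*(-4) + (40/9 + 46))**2 = (28 + 454/9)**2 = (706/9)**2 = 498436/81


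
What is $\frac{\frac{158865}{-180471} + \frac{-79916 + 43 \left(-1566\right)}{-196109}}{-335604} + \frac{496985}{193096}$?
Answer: $\frac{491919658404289371263}{191127909552745251048} \approx 2.5738$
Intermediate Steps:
$\frac{\frac{158865}{-180471} + \frac{-79916 + 43 \left(-1566\right)}{-196109}}{-335604} + \frac{496985}{193096} = \left(158865 \left(- \frac{1}{180471}\right) + \left(-79916 - 67338\right) \left(- \frac{1}{196109}\right)\right) \left(- \frac{1}{335604}\right) + 496985 \cdot \frac{1}{193096} = \left(- \frac{52955}{60157} - - \frac{147254}{196109}\right) \left(- \frac{1}{335604}\right) + \frac{496985}{193096} = \left(- \frac{52955}{60157} + \frac{147254}{196109}\right) \left(- \frac{1}{335604}\right) + \frac{496985}{193096} = \left(- \frac{1526593217}{11797329113}\right) \left(- \frac{1}{335604}\right) + \frac{496985}{193096} = \frac{1526593217}{3959230839639252} + \frac{496985}{193096} = \frac{491919658404289371263}{191127909552745251048}$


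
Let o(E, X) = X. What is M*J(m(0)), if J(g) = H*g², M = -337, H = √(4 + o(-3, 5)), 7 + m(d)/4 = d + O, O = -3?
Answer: -1617600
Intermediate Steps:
m(d) = -40 + 4*d (m(d) = -28 + 4*(d - 3) = -28 + 4*(-3 + d) = -28 + (-12 + 4*d) = -40 + 4*d)
H = 3 (H = √(4 + 5) = √9 = 3)
J(g) = 3*g²
M*J(m(0)) = -1011*(-40 + 4*0)² = -1011*(-40 + 0)² = -1011*(-40)² = -1011*1600 = -337*4800 = -1617600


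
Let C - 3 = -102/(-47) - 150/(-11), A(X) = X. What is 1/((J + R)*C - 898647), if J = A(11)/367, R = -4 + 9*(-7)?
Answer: -189739/170747355027 ≈ -1.1112e-6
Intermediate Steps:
R = -67 (R = -4 - 63 = -67)
J = 11/367 ≈ 0.029973
C = 9723/517 (C = 3 + (-102/(-47) - 150/(-11)) = 3 + (-102*(-1/47) - 150*(-1/11)) = 3 + (102/47 + 150/11) = 3 + 8172/517 = 9723/517 ≈ 18.807)
1/((J + R)*C - 898647) = 1/((11/367 - 67)*(9723/517) - 898647) = 1/(-24578/367*9723/517 - 898647) = 1/(-238971894/189739 - 898647) = 1/(-170747355027/189739) = -189739/170747355027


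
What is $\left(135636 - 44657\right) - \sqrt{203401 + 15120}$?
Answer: $90979 - \sqrt{218521} \approx 90512.0$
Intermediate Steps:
$\left(135636 - 44657\right) - \sqrt{203401 + 15120} = 90979 - \sqrt{218521}$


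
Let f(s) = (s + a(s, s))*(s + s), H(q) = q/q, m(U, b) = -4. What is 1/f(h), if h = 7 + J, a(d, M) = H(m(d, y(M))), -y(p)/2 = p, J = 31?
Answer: 1/2964 ≈ 0.00033738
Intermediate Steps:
y(p) = -2*p
H(q) = 1
a(d, M) = 1
h = 38 (h = 7 + 31 = 38)
f(s) = 2*s*(1 + s) (f(s) = (s + 1)*(s + s) = (1 + s)*(2*s) = 2*s*(1 + s))
1/f(h) = 1/(2*38*(1 + 38)) = 1/(2*38*39) = 1/2964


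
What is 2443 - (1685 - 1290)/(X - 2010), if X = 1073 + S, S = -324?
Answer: 3081018/1261 ≈ 2443.3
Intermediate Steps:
X = 749 (X = 1073 - 324 = 749)
2443 - (1685 - 1290)/(X - 2010) = 2443 - (1685 - 1290)/(749 - 2010) = 2443 - 395/(-1261) = 2443 - 395*(-1)/1261 = 2443 - 1*(-395/1261) = 2443 + 395/1261 = 3081018/1261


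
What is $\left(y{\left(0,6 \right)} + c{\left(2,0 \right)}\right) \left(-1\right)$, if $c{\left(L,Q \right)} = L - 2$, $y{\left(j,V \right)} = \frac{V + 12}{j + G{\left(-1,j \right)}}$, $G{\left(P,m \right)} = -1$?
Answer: $18$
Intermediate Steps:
$y{\left(j,V \right)} = \frac{12 + V}{-1 + j}$ ($y{\left(j,V \right)} = \frac{V + 12}{j - 1} = \frac{12 + V}{-1 + j}$)
$c{\left(L,Q \right)} = -2 + L$ ($c{\left(L,Q \right)} = L - 2 = -2 + L$)
$\left(y{\left(0,6 \right)} + c{\left(2,0 \right)}\right) \left(-1\right) = \left(\frac{12 + 6}{-1 + 0} + \left(-2 + 2\right)\right) \left(-1\right) = \left(\frac{1}{-1} \cdot 18 + 0\right) \left(-1\right) = \left(\left(-1\right) 18 + 0\right) \left(-1\right) = \left(-18 + 0\right) \left(-1\right) = \left(-18\right) \left(-1\right) = 18$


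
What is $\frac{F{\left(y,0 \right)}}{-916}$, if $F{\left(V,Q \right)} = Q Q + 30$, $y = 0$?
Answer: $- \frac{15}{458} \approx -0.032751$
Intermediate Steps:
$F{\left(V,Q \right)} = 30 + Q^{2}$ ($F{\left(V,Q \right)} = Q^{2} + 30 = 30 + Q^{2}$)
$\frac{F{\left(y,0 \right)}}{-916} = \frac{30 + 0^{2}}{-916} = \left(30 + 0\right) \left(- \frac{1}{916}\right) = 30 \left(- \frac{1}{916}\right) = - \frac{15}{458}$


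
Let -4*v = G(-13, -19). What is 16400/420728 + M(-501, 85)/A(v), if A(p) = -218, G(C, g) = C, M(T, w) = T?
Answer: 26794991/11464838 ≈ 2.3371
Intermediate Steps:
v = 13/4 (v = -1/4*(-13) = 13/4 ≈ 3.2500)
16400/420728 + M(-501, 85)/A(v) = 16400/420728 - 501/(-218) = 16400*(1/420728) - 501*(-1/218) = 2050/52591 + 501/218 = 26794991/11464838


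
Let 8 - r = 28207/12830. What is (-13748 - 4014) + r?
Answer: -227812027/12830 ≈ -17756.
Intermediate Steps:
r = 74433/12830 (r = 8 - 28207/12830 = 74433/12830 ≈ 5.8015)
(-13748 - 4014) + r = (-13748 - 4014) + 74433/12830 = -17762 + 74433/12830 = -227812027/12830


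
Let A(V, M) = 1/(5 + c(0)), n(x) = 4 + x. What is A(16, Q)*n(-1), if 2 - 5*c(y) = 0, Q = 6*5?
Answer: 5/9 ≈ 0.55556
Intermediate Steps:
Q = 30
c(y) = ⅖ (c(y) = ⅖ - ⅕*0 = ⅖ + 0 = ⅖)
A(V, M) = 5/27 (A(V, M) = 1/(5 + ⅖) = 1/(27/5) = 5/27)
A(16, Q)*n(-1) = 5*(4 - 1)/27 = (5/27)*3 = 5/9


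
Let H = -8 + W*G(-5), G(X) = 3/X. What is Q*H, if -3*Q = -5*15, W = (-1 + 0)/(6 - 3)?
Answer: -195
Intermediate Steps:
W = -1/3 ≈ -0.33333
Q = 25 (Q = -(-5)*15/3 = -1/3*(-75) = 25)
H = -39/5 (H = -8 - 1/(-5) = -8 - (-1)/5 = -8 - 1/3*(-3/5) = -8 + 1/5 = -39/5 ≈ -7.8000)
Q*H = 25*(-39/5) = -195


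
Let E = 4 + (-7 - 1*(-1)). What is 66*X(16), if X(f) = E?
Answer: -132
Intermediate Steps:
E = -2 (E = 4 + (-7 + 1) = 4 - 6 = -2)
X(f) = -2
66*X(16) = 66*(-2) = -132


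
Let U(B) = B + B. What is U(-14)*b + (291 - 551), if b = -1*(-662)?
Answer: -18796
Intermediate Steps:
b = 662
U(B) = 2*B
U(-14)*b + (291 - 551) = (2*(-14))*662 + (291 - 551) = -28*662 - 260 = -18536 - 260 = -18796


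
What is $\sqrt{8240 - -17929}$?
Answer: $\sqrt{26169} \approx 161.77$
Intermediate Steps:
$\sqrt{8240 - -17929} = \sqrt{8240 + \left(-4048 + 21977\right)} = \sqrt{8240 + 17929} = \sqrt{26169}$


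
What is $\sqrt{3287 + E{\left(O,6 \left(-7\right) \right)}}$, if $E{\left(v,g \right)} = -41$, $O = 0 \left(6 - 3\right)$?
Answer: $\sqrt{3246} \approx 56.974$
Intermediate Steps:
$O = 0$ ($O = 0 \cdot 3 = 0$)
$\sqrt{3287 + E{\left(O,6 \left(-7\right) \right)}} = \sqrt{3287 - 41} = \sqrt{3246}$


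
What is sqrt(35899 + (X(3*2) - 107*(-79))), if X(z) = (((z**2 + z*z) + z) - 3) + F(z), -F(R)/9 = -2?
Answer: sqrt(44445) ≈ 210.82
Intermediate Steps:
F(R) = 18 (F(R) = -9*(-2) = 18)
X(z) = 15 + z + 2*z**2 (X(z) = (((z**2 + z*z) + z) - 3) + 18 = (((z**2 + z**2) + z) - 3) + 18 = ((2*z**2 + z) - 3) + 18 = ((z + 2*z**2) - 3) + 18 = (-3 + z + 2*z**2) + 18 = 15 + z + 2*z**2)
sqrt(35899 + (X(3*2) - 107*(-79))) = sqrt(35899 + ((15 + 3*2 + 2*(3*2)**2) - 107*(-79))) = sqrt(35899 + ((15 + 6 + 2*6**2) + 8453)) = sqrt(35899 + ((15 + 6 + 2*36) + 8453)) = sqrt(35899 + ((15 + 6 + 72) + 8453)) = sqrt(35899 + (93 + 8453)) = sqrt(35899 + 8546) = sqrt(44445)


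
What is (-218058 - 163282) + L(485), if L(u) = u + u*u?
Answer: -145630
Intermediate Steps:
L(u) = u + u²
(-218058 - 163282) + L(485) = (-218058 - 163282) + 485*(1 + 485) = -381340 + 485*486 = -381340 + 235710 = -145630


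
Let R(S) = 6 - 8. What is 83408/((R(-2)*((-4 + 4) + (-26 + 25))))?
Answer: 41704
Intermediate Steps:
R(S) = -2
83408/((R(-2)*((-4 + 4) + (-26 + 25)))) = 83408/((-2*((-4 + 4) + (-26 + 25)))) = 83408/((-2*(0 - 1))) = 83408/((-2*(-1))) = 83408/2 = 83408*(1/2) = 41704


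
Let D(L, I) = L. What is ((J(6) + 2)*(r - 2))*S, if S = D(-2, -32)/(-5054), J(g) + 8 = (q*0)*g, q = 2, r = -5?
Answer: 6/361 ≈ 0.016620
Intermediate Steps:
J(g) = -8 (J(g) = -8 + (2*0)*g = -8 + 0*g = -8 + 0 = -8)
S = 1/2527 (S = -2/(-5054) = -2*(-1/5054) = 1/2527 ≈ 0.00039573)
((J(6) + 2)*(r - 2))*S = ((-8 + 2)*(-5 - 2))*(1/2527) = -6*(-7)*(1/2527) = 42*(1/2527) = 6/361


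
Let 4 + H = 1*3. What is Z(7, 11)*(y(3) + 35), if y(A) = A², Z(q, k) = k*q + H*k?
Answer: 2904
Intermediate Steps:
H = -1 (H = -4 + 1*3 = -4 + 3 = -1)
Z(q, k) = -k + k*q (Z(q, k) = k*q - k = -k + k*q)
Z(7, 11)*(y(3) + 35) = (11*(-1 + 7))*(3² + 35) = (11*6)*(9 + 35) = 66*44 = 2904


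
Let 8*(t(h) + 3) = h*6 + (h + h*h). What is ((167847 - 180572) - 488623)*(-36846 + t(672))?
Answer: -10120712076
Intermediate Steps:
t(h) = -3 + h²/8 + 7*h/8 (t(h) = -3 + (h*6 + (h + h*h))/8 = -3 + (6*h + (h + h²))/8 = -3 + (h² + 7*h)/8 = -3 + (h²/8 + 7*h/8) = -3 + h²/8 + 7*h/8)
((167847 - 180572) - 488623)*(-36846 + t(672)) = ((167847 - 180572) - 488623)*(-36846 + (-3 + (⅛)*672² + (7/8)*672)) = (-12725 - 488623)*(-36846 + (-3 + (⅛)*451584 + 588)) = -501348*(-36846 + (-3 + 56448 + 588)) = -501348*(-36846 + 57033) = -501348*20187 = -10120712076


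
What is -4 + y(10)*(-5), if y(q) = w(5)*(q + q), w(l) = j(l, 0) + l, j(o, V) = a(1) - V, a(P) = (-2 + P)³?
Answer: -404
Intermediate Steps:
j(o, V) = -1 - V (j(o, V) = (-2 + 1)³ - V = (-1)³ - V = -1 - V)
w(l) = -1 + l (w(l) = (-1 - 1*0) + l = (-1 + 0) + l = -1 + l)
y(q) = 8*q (y(q) = (-1 + 5)*(q + q) = 4*(2*q) = 8*q)
-4 + y(10)*(-5) = -4 + (8*10)*(-5) = -4 + 80*(-5) = -4 - 400 = -404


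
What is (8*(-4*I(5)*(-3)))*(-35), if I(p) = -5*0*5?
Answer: 0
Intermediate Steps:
I(p) = 0 (I(p) = 0*5 = 0)
(8*(-4*I(5)*(-3)))*(-35) = (8*(-4*0*(-3)))*(-35) = (8*(0*(-3)))*(-35) = (8*0)*(-35) = 0*(-35) = 0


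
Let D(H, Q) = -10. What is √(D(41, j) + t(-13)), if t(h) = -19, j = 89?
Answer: I*√29 ≈ 5.3852*I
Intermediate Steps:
√(D(41, j) + t(-13)) = √(-10 - 19) = √(-29) = I*√29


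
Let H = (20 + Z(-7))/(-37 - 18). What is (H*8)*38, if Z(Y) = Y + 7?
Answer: -1216/11 ≈ -110.55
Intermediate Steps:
Z(Y) = 7 + Y
H = -4/11 (H = (20 + (7 - 7))/(-37 - 18) = (20 + 0)/(-55) = 20*(-1/55) = -4/11 ≈ -0.36364)
(H*8)*38 = -4/11*8*38 = -32/11*38 = -1216/11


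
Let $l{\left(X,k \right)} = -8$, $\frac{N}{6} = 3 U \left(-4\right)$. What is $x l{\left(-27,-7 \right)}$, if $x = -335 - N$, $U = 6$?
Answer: $-776$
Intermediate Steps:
$N = -432$ ($N = 6 \cdot 3 \cdot 6 \left(-4\right) = 6 \cdot 18 \left(-4\right) = 6 \left(-72\right) = -432$)
$x = 97$ ($x = -335 - -432 = -335 + 432 = 97$)
$x l{\left(-27,-7 \right)} = 97 \left(-8\right) = -776$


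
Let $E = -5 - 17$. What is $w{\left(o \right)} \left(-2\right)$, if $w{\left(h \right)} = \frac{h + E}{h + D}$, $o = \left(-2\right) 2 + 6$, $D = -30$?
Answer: $- \frac{10}{7} \approx -1.4286$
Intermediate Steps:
$E = -22$
$o = 2$ ($o = -4 + 6 = 2$)
$w{\left(h \right)} = \frac{-22 + h}{-30 + h}$ ($w{\left(h \right)} = \frac{h - 22}{h - 30} = \frac{-22 + h}{-30 + h}$)
$w{\left(o \right)} \left(-2\right) = \frac{-22 + 2}{-30 + 2} \left(-2\right) = \frac{1}{-28} \left(-20\right) \left(-2\right) = \left(- \frac{1}{28}\right) \left(-20\right) \left(-2\right) = \frac{5}{7} \left(-2\right) = - \frac{10}{7}$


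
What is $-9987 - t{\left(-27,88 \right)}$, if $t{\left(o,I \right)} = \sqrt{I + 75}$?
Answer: $-9987 - \sqrt{163} \approx -9999.8$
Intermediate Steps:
$t{\left(o,I \right)} = \sqrt{75 + I}$
$-9987 - t{\left(-27,88 \right)} = -9987 - \sqrt{75 + 88} = -9987 - \sqrt{163}$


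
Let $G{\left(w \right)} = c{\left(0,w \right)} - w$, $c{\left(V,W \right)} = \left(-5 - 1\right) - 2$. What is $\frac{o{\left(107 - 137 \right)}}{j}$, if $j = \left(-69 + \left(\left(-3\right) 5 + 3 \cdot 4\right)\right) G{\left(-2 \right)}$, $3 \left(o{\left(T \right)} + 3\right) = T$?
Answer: $- \frac{13}{432} \approx -0.030093$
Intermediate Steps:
$o{\left(T \right)} = -3 + \frac{T}{3}$
$c{\left(V,W \right)} = -8$ ($c{\left(V,W \right)} = -6 - 2 = -8$)
$G{\left(w \right)} = -8 - w$
$j = 432$ ($j = \left(-69 + \left(\left(-3\right) 5 + 3 \cdot 4\right)\right) \left(-8 - -2\right) = \left(-69 + \left(-15 + 12\right)\right) \left(-8 + 2\right) = \left(-69 - 3\right) \left(-6\right) = \left(-72\right) \left(-6\right) = 432$)
$\frac{o{\left(107 - 137 \right)}}{j} = \frac{-3 + \frac{107 - 137}{3}}{432} = \left(-3 + \frac{1}{3} \left(-30\right)\right) \frac{1}{432} = \left(-3 - 10\right) \frac{1}{432} = \left(-13\right) \frac{1}{432} = - \frac{13}{432}$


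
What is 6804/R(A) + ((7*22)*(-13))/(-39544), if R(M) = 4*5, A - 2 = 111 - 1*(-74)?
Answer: 33637177/98860 ≈ 340.25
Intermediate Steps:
A = 187 (A = 2 + (111 - 1*(-74)) = 2 + (111 + 74) = 2 + 185 = 187)
R(M) = 20
6804/R(A) + ((7*22)*(-13))/(-39544) = 6804/20 + ((7*22)*(-13))/(-39544) = 6804*(1/20) + (154*(-13))*(-1/39544) = 1701/5 - 2002*(-1/39544) = 1701/5 + 1001/19772 = 33637177/98860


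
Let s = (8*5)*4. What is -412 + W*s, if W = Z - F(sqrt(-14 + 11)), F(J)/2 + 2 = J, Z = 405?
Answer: 65028 - 320*I*sqrt(3) ≈ 65028.0 - 554.26*I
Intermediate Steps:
s = 160 (s = 40*4 = 160)
F(J) = -4 + 2*J
W = 409 - 2*I*sqrt(3) (W = 405 - (-4 + 2*sqrt(-14 + 11)) = 405 - (-4 + 2*sqrt(-3)) = 405 - (-4 + 2*(I*sqrt(3))) = 405 - (-4 + 2*I*sqrt(3)) = 405 + (4 - 2*I*sqrt(3)) = 409 - 2*I*sqrt(3) ≈ 409.0 - 3.4641*I)
-412 + W*s = -412 + (409 - 2*I*sqrt(3))*160 = -412 + (65440 - 320*I*sqrt(3)) = 65028 - 320*I*sqrt(3)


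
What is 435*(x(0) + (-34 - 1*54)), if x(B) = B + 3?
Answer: -36975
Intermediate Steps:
x(B) = 3 + B
435*(x(0) + (-34 - 1*54)) = 435*((3 + 0) + (-34 - 1*54)) = 435*(3 + (-34 - 54)) = 435*(3 - 88) = 435*(-85) = -36975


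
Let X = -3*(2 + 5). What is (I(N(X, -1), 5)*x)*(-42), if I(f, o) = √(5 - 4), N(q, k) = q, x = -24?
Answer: 1008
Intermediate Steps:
X = -21 (X = -3*7 = -21)
I(f, o) = 1 (I(f, o) = √1 = 1)
(I(N(X, -1), 5)*x)*(-42) = (1*(-24))*(-42) = -24*(-42) = 1008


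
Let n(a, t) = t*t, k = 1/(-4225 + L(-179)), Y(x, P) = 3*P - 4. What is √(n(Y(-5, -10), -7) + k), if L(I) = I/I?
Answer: 5*√546414/528 ≈ 7.0000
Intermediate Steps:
L(I) = 1
Y(x, P) = -4 + 3*P
k = -1/4224 (k = 1/(-4225 + 1) = 1/(-4224) = -1/4224 ≈ -0.00023674)
n(a, t) = t²
√(n(Y(-5, -10), -7) + k) = √((-7)² - 1/4224) = √(49 - 1/4224) = √(206975/4224) = 5*√546414/528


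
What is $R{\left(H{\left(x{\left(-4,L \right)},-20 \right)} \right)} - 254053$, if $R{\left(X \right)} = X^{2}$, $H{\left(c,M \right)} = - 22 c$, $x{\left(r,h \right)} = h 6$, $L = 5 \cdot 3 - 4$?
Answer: $1854251$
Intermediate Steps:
$L = 11$ ($L = 15 - 4 = 11$)
$x{\left(r,h \right)} = 6 h$
$R{\left(H{\left(x{\left(-4,L \right)},-20 \right)} \right)} - 254053 = \left(- 22 \cdot 6 \cdot 11\right)^{2} - 254053 = \left(\left(-22\right) 66\right)^{2} - 254053 = \left(-1452\right)^{2} - 254053 = 2108304 - 254053 = 1854251$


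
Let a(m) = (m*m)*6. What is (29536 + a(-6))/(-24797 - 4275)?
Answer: -3719/3634 ≈ -1.0234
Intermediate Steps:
a(m) = 6*m² (a(m) = m²*6 = 6*m²)
(29536 + a(-6))/(-24797 - 4275) = (29536 + 6*(-6)²)/(-24797 - 4275) = (29536 + 6*36)/(-29072) = (29536 + 216)*(-1/29072) = 29752*(-1/29072) = -3719/3634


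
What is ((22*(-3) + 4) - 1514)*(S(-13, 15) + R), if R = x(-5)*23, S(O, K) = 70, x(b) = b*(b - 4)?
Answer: -1741480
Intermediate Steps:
x(b) = b*(-4 + b)
R = 1035 (R = -5*(-4 - 5)*23 = -5*(-9)*23 = 45*23 = 1035)
((22*(-3) + 4) - 1514)*(S(-13, 15) + R) = ((22*(-3) + 4) - 1514)*(70 + 1035) = ((-66 + 4) - 1514)*1105 = (-62 - 1514)*1105 = -1576*1105 = -1741480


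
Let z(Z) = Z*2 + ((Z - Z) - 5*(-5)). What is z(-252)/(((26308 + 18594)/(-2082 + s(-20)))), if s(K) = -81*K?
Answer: 10059/2041 ≈ 4.9285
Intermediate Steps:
z(Z) = 25 + 2*Z (z(Z) = 2*Z + (0 + 25) = 2*Z + 25 = 25 + 2*Z)
z(-252)/(((26308 + 18594)/(-2082 + s(-20)))) = (25 + 2*(-252))/(((26308 + 18594)/(-2082 - 81*(-20)))) = (25 - 504)/((44902/(-2082 + 1620))) = -479/(44902/(-462)) = -479/(44902*(-1/462)) = -479/(-2041/21) = -479*(-21/2041) = 10059/2041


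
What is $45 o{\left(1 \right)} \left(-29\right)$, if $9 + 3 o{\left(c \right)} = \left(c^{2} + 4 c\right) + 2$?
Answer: $870$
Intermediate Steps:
$o{\left(c \right)} = - \frac{7}{3} + \frac{c^{2}}{3} + \frac{4 c}{3}$ ($o{\left(c \right)} = -3 + \frac{\left(c^{2} + 4 c\right) + 2}{3} = -3 + \frac{2 + c^{2} + 4 c}{3} = -3 + \left(\frac{2}{3} + \frac{c^{2}}{3} + \frac{4 c}{3}\right) = - \frac{7}{3} + \frac{c^{2}}{3} + \frac{4 c}{3}$)
$45 o{\left(1 \right)} \left(-29\right) = 45 \left(- \frac{7}{3} + \frac{1^{2}}{3} + \frac{4}{3} \cdot 1\right) \left(-29\right) = 45 \left(- \frac{7}{3} + \frac{1}{3} \cdot 1 + \frac{4}{3}\right) \left(-29\right) = 45 \left(- \frac{7}{3} + \frac{1}{3} + \frac{4}{3}\right) \left(-29\right) = 45 \left(- \frac{2}{3}\right) \left(-29\right) = \left(-30\right) \left(-29\right) = 870$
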